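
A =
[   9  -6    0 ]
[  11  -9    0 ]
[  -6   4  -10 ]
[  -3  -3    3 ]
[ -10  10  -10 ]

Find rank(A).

3

Row reduce to echelon form.
R2 ← R2 − (11/9)·R1: [0, -5/3, 0]
R3 ← R3 + (2/3)·R1: [0, 0, -10]
R4 ← R4 + (1/3)·R1: [0, -5, 3]
R5 ← R5 + (10/9)·R1: [0, 10/3, -10]
R4 ← R4 − (3)·R2: [0, 0, 3]
R5 ← R5 + (2)·R2: [0, 0, -10]
R4 ← R4 + (3/10)·R3: [0, 0, 0]
R5 ← R5 − R3: [0, 0, 0]
Echelon form has 3 nonzero rows, so rank(A) = 3.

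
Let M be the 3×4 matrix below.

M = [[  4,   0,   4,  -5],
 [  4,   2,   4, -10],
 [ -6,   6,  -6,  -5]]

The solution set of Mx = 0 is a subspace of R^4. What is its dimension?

1

Row reduce to echelon form.
R2 ← R2 − R1: [0, 2, 0, -5]
R3 ← R3 + (3/2)·R1: [0, 6, 0, -25/2]
R3 ← R3 − (3)·R2: [0, 0, 0, 5/2]
3 nonzero rows, so rank(M) = 3.
M has 4 columns; by rank–nullity, nullity = 4 − 3 = 1.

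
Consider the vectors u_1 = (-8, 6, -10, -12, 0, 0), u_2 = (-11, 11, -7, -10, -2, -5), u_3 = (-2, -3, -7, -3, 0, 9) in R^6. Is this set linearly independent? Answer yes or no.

yes

Form the matrix with these vectors as rows and row reduce.
R2 ← R2 − (11/8)·R1: [0, 11/4, 27/4, 13/2, -2, -5]
R3 ← R3 − (1/4)·R1: [0, -9/2, -9/2, 0, 0, 9]
R3 ← R3 + (18/11)·R2: [0, 0, 72/11, 117/11, -36/11, 9/11]
3 nonzero rows, so the 3 vectors span a space of dimension 3.
Since 3 = 3, the vectors are linearly independent.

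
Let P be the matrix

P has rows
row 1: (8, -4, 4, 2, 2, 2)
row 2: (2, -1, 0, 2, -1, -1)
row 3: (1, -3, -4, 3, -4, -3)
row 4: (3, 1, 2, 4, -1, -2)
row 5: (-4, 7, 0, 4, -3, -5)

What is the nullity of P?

3

Row reduce to echelon form.
R2 ← R2 − (1/4)·R1: [0, 0, -1, 3/2, -3/2, -3/2]
R3 ← R3 − (1/8)·R1: [0, -5/2, -9/2, 11/4, -17/4, -13/4]
R4 ← R4 − (3/8)·R1: [0, 5/2, 1/2, 13/4, -7/4, -11/4]
R5 ← R5 + (1/2)·R1: [0, 5, 2, 5, -2, -4]
Swap R2 ↔ R3
R4 ← R4 + R2: [0, 0, -4, 6, -6, -6]
R5 ← R5 + (2)·R2: [0, 0, -7, 21/2, -21/2, -21/2]
R4 ← R4 − (4)·R3: [0, 0, 0, 0, 0, 0]
R5 ← R5 − (7)·R3: [0, 0, 0, 0, 0, 0]
3 nonzero rows, so rank(P) = 3.
P has 6 columns; by rank–nullity, nullity = 6 − 3 = 3.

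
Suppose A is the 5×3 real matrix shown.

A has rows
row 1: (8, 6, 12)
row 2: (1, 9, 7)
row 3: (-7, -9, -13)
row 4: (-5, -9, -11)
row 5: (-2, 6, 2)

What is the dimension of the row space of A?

2

Row reduce to echelon form.
R2 ← R2 − (1/8)·R1: [0, 33/4, 11/2]
R3 ← R3 + (7/8)·R1: [0, -15/4, -5/2]
R4 ← R4 + (5/8)·R1: [0, -21/4, -7/2]
R5 ← R5 + (1/4)·R1: [0, 15/2, 5]
R3 ← R3 + (5/11)·R2: [0, 0, 0]
R4 ← R4 + (7/11)·R2: [0, 0, 0]
R5 ← R5 − (10/11)·R2: [0, 0, 0]
Echelon form has 2 nonzero rows, so rank(A) = 2.
The row space has dimension equal to the rank: 2.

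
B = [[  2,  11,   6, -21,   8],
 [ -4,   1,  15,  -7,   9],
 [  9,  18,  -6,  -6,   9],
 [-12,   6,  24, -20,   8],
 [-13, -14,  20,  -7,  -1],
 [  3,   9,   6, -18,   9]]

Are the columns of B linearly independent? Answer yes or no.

no

Row reduce B to echelon form.
R2 ← R2 + (2)·R1: [0, 23, 27, -49, 25]
R3 ← R3 − (9/2)·R1: [0, -63/2, -33, 177/2, -27]
R4 ← R4 + (6)·R1: [0, 72, 60, -146, 56]
R5 ← R5 + (13/2)·R1: [0, 115/2, 59, -287/2, 51]
R6 ← R6 − (3/2)·R1: [0, -15/2, -3, 27/2, -3]
R3 ← R3 + (63/46)·R2: [0, 0, 183/46, 492/23, 333/46]
R4 ← R4 − (72/23)·R2: [0, 0, -564/23, 170/23, -512/23]
R5 ← R5 − (5/2)·R2: [0, 0, -17/2, -21, -23/2]
R6 ← R6 + (15/46)·R2: [0, 0, 267/46, -57/23, 237/46]
R4 ← R4 + (376/61)·R3: [0, 0, 0, 8494/61, 1364/61]
R5 ← R5 + (391/183)·R3: [0, 0, 0, 1507/61, 242/61]
R6 ← R6 − (89/61)·R3: [0, 0, 0, -2055/61, -330/61]
R5 ← R5 − (11/62)·R4: [0, 0, 0, 0, 0]
R6 ← R6 + (15/62)·R4: [0, 0, 0, 0, 0]
4 pivots among 5 columns.
Only 4 < 5 pivot columns, so the columns are linearly dependent.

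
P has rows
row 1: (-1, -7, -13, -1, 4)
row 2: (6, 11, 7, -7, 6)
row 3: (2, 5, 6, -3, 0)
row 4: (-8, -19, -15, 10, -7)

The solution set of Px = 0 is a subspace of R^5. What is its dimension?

1

Row reduce to echelon form.
R2 ← R2 + (6)·R1: [0, -31, -71, -13, 30]
R3 ← R3 + (2)·R1: [0, -9, -20, -5, 8]
R4 ← R4 − (8)·R1: [0, 37, 89, 18, -39]
R3 ← R3 − (9/31)·R2: [0, 0, 19/31, -38/31, -22/31]
R4 ← R4 + (37/31)·R2: [0, 0, 132/31, 77/31, -99/31]
R4 ← R4 − (132/19)·R3: [0, 0, 0, 11, 33/19]
4 nonzero rows, so rank(P) = 4.
P has 5 columns; by rank–nullity, nullity = 5 − 4 = 1.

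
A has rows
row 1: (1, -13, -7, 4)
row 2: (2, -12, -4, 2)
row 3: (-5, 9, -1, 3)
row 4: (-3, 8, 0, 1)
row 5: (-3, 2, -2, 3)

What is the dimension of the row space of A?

3

Row reduce to echelon form.
R2 ← R2 − (2)·R1: [0, 14, 10, -6]
R3 ← R3 + (5)·R1: [0, -56, -36, 23]
R4 ← R4 + (3)·R1: [0, -31, -21, 13]
R5 ← R5 + (3)·R1: [0, -37, -23, 15]
R3 ← R3 + (4)·R2: [0, 0, 4, -1]
R4 ← R4 + (31/14)·R2: [0, 0, 8/7, -2/7]
R5 ← R5 + (37/14)·R2: [0, 0, 24/7, -6/7]
R4 ← R4 − (2/7)·R3: [0, 0, 0, 0]
R5 ← R5 − (6/7)·R3: [0, 0, 0, 0]
Echelon form has 3 nonzero rows, so rank(A) = 3.
The row space has dimension equal to the rank: 3.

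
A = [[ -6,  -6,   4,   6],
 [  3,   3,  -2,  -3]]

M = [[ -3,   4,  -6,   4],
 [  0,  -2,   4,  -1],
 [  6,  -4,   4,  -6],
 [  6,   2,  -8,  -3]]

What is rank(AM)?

First compute AM:
[[ 78, -16, -20, -60],
 [-39,   8,  10,  30]]
Now row reduce the product.
R2 ← R2 + (1/2)·R1: [0, 0, 0, 0]
1 nonzero row, so rank(AM) = 1.

1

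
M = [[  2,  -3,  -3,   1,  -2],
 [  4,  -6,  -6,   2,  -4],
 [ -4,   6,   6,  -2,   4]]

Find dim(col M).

1

Row reduce to echelon form.
R2 ← R2 − (2)·R1: [0, 0, 0, 0, 0]
R3 ← R3 + (2)·R1: [0, 0, 0, 0, 0]
Echelon form has 1 nonzero row, so rank(M) = 1.
The column space has dimension equal to the rank: 1.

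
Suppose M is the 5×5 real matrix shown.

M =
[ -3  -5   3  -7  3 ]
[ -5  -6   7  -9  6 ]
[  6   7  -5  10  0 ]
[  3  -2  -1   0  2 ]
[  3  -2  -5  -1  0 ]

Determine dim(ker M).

0

Row reduce to echelon form.
R2 ← R2 − (5/3)·R1: [0, 7/3, 2, 8/3, 1]
R3 ← R3 + (2)·R1: [0, -3, 1, -4, 6]
R4 ← R4 + R1: [0, -7, 2, -7, 5]
R5 ← R5 + R1: [0, -7, -2, -8, 3]
R3 ← R3 + (9/7)·R2: [0, 0, 25/7, -4/7, 51/7]
R4 ← R4 + (3)·R2: [0, 0, 8, 1, 8]
R5 ← R5 + (3)·R2: [0, 0, 4, 0, 6]
R4 ← R4 − (56/25)·R3: [0, 0, 0, 57/25, -208/25]
R5 ← R5 − (28/25)·R3: [0, 0, 0, 16/25, -54/25]
R5 ← R5 − (16/57)·R4: [0, 0, 0, 0, 10/57]
5 nonzero rows, so rank(M) = 5.
M has 5 columns; by rank–nullity, nullity = 5 − 5 = 0.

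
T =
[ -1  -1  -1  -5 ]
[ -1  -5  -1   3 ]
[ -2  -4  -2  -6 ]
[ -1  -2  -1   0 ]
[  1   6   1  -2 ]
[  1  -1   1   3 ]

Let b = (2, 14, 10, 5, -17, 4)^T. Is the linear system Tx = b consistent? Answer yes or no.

Row reduce the augmented matrix [T | b].
R2 ← R2 − R1: [0, -4, 0, 8, 12]
R3 ← R3 − (2)·R1: [0, -2, 0, 4, 6]
R4 ← R4 − R1: [0, -1, 0, 5, 3]
R5 ← R5 + R1: [0, 5, 0, -7, -15]
R6 ← R6 + R1: [0, -2, 0, -2, 6]
R3 ← R3 − (1/2)·R2: [0, 0, 0, 0, 0]
R4 ← R4 − (1/4)·R2: [0, 0, 0, 3, 0]
R5 ← R5 + (5/4)·R2: [0, 0, 0, 3, 0]
R6 ← R6 − (1/2)·R2: [0, 0, 0, -6, 0]
Swap R3 ↔ R4
R5 ← R5 − R3: [0, 0, 0, 0, 0]
R6 ← R6 + (2)·R3: [0, 0, 0, 0, 0]
The echelon form has 3 nonzero rows, and every pivot lies in the first 4 columns, so rank(T) = rank([T|b]) = 3.
The system is consistent.

yes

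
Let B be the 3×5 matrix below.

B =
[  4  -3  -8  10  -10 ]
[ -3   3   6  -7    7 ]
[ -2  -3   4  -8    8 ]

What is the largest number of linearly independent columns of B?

2

Row reduce to echelon form.
R2 ← R2 + (3/4)·R1: [0, 3/4, 0, 1/2, -1/2]
R3 ← R3 + (1/2)·R1: [0, -9/2, 0, -3, 3]
R3 ← R3 + (6)·R2: [0, 0, 0, 0, 0]
Echelon form has 2 nonzero rows, so rank(B) = 2.
The rank gives the maximum number of linearly independent columns: 2.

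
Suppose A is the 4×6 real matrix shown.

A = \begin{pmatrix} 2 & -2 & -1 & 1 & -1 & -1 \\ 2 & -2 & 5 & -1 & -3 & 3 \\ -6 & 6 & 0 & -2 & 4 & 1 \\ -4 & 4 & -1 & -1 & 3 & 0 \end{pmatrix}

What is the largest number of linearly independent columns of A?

Row reduce to echelon form.
R2 ← R2 − R1: [0, 0, 6, -2, -2, 4]
R3 ← R3 + (3)·R1: [0, 0, -3, 1, 1, -2]
R4 ← R4 + (2)·R1: [0, 0, -3, 1, 1, -2]
R3 ← R3 + (1/2)·R2: [0, 0, 0, 0, 0, 0]
R4 ← R4 + (1/2)·R2: [0, 0, 0, 0, 0, 0]
Echelon form has 2 nonzero rows, so rank(A) = 2.
The rank gives the maximum number of linearly independent columns: 2.

2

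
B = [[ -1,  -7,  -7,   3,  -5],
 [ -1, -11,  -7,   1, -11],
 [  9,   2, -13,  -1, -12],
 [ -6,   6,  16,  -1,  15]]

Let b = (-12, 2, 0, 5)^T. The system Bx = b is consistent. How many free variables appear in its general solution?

Row reduce the augmented matrix [B | b].
R2 ← R2 − R1: [0, -4, 0, -2, -6, 14]
R3 ← R3 + (9)·R1: [0, -61, -76, 26, -57, -108]
R4 ← R4 − (6)·R1: [0, 48, 58, -19, 45, 77]
R3 ← R3 − (61/4)·R2: [0, 0, -76, 113/2, 69/2, -643/2]
R4 ← R4 + (12)·R2: [0, 0, 58, -43, -27, 245]
R4 ← R4 + (29/38)·R3: [0, 0, 0, 9/76, -51/76, -27/76]
The echelon form has 4 nonzero rows, and every pivot lies in the first 5 columns, so rank(B) = rank([B|b]) = 4.
The system is consistent.
Free variables = (unknowns) − (rank) = 5 − 4 = 1.

1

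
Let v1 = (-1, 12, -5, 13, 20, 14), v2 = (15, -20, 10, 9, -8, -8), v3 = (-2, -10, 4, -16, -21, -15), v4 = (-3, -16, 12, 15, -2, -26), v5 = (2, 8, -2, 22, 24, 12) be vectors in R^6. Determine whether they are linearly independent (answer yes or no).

no

Form the matrix with these vectors as rows and row reduce.
R2 ← R2 + (15)·R1: [0, 160, -65, 204, 292, 202]
R3 ← R3 − (2)·R1: [0, -34, 14, -42, -61, -43]
R4 ← R4 − (3)·R1: [0, -52, 27, -24, -62, -68]
R5 ← R5 + (2)·R1: [0, 32, -12, 48, 64, 40]
R3 ← R3 + (17/80)·R2: [0, 0, 3/16, 27/20, 21/20, -3/40]
R4 ← R4 + (13/40)·R2: [0, 0, 47/8, 423/10, 329/10, -47/20]
R5 ← R5 − (1/5)·R2: [0, 0, 1, 36/5, 28/5, -2/5]
R4 ← R4 − (94/3)·R3: [0, 0, 0, 0, 0, 0]
R5 ← R5 − (16/3)·R3: [0, 0, 0, 0, 0, 0]
3 nonzero rows, so the 5 vectors span a space of dimension 3.
Since 3 < 5, the vectors are linearly dependent.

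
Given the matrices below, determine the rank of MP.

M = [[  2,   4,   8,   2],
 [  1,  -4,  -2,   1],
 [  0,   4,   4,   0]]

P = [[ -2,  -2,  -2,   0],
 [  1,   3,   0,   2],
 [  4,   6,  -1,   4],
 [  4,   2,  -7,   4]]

First compute MP:
[[ 40,  60, -26,  48],
 [-10, -24,  -7, -12],
 [ 20,  36,  -4,  24]]
Now row reduce the product.
R2 ← R2 + (1/4)·R1: [0, -9, -27/2, 0]
R3 ← R3 − (1/2)·R1: [0, 6, 9, 0]
R3 ← R3 + (2/3)·R2: [0, 0, 0, 0]
2 nonzero rows, so rank(MP) = 2.

2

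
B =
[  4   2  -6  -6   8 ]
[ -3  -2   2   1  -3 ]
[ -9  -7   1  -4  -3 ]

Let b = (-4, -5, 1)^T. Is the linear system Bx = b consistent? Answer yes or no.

no

Row reduce the augmented matrix [B | b].
R2 ← R2 + (3/4)·R1: [0, -1/2, -5/2, -7/2, 3, -8]
R3 ← R3 + (9/4)·R1: [0, -5/2, -25/2, -35/2, 15, -8]
R3 ← R3 − (5)·R2: [0, 0, 0, 0, 0, 32]
The echelon form has 3 nonzero rows; the last pivot sits in the augmented column, so rank(B) = 2 but rank([B|b]) = 3.
Since the ranks differ, the system is inconsistent.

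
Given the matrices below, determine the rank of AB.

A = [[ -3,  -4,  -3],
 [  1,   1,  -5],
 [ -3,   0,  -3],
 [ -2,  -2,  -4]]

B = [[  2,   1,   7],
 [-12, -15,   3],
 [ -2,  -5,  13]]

First compute AB:
[[ 48,  72, -72],
 [  0,  11, -55],
 [  0,  12, -60],
 [ 28,  48, -72]]
Now row reduce the product.
R4 ← R4 − (7/12)·R1: [0, 6, -30]
R3 ← R3 − (12/11)·R2: [0, 0, 0]
R4 ← R4 − (6/11)·R2: [0, 0, 0]
2 nonzero rows, so rank(AB) = 2.

2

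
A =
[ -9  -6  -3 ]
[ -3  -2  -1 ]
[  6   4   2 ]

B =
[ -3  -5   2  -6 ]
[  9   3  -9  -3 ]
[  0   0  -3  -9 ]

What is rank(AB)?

First compute AB:
[[-27,  27,  45,  99],
 [ -9,   9,  15,  33],
 [ 18, -18, -30, -66]]
Now row reduce the product.
R2 ← R2 − (1/3)·R1: [0, 0, 0, 0]
R3 ← R3 + (2/3)·R1: [0, 0, 0, 0]
1 nonzero row, so rank(AB) = 1.

1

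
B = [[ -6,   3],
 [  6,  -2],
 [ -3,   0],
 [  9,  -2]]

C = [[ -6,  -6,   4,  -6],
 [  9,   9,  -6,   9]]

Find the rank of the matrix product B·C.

1

First compute BC:
[[ 63,  63, -42,  63],
 [-54, -54,  36, -54],
 [ 18,  18, -12,  18],
 [-72, -72,  48, -72]]
Now row reduce the product.
R2 ← R2 + (6/7)·R1: [0, 0, 0, 0]
R3 ← R3 − (2/7)·R1: [0, 0, 0, 0]
R4 ← R4 + (8/7)·R1: [0, 0, 0, 0]
1 nonzero row, so rank(BC) = 1.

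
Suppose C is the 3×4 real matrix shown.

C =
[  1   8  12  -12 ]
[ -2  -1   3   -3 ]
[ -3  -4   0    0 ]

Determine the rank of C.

2

Row reduce to echelon form.
R2 ← R2 + (2)·R1: [0, 15, 27, -27]
R3 ← R3 + (3)·R1: [0, 20, 36, -36]
R3 ← R3 − (4/3)·R2: [0, 0, 0, 0]
Echelon form has 2 nonzero rows, so rank(C) = 2.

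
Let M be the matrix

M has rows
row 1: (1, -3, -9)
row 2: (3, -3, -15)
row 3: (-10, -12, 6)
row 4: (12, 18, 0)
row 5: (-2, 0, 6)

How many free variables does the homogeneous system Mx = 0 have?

1

Row reduce to echelon form.
R2 ← R2 − (3)·R1: [0, 6, 12]
R3 ← R3 + (10)·R1: [0, -42, -84]
R4 ← R4 − (12)·R1: [0, 54, 108]
R5 ← R5 + (2)·R1: [0, -6, -12]
R3 ← R3 + (7)·R2: [0, 0, 0]
R4 ← R4 − (9)·R2: [0, 0, 0]
R5 ← R5 + R2: [0, 0, 0]
2 nonzero rows, so rank(M) = 2.
M has 3 columns; by rank–nullity, nullity = 3 − 2 = 1.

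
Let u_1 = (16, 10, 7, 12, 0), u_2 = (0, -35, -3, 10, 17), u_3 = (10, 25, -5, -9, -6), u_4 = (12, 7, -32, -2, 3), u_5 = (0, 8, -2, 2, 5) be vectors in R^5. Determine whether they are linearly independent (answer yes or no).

yes

Form the matrix with these vectors as rows and row reduce.
R3 ← R3 − (5/8)·R1: [0, 75/4, -75/8, -33/2, -6]
R4 ← R4 − (3/4)·R1: [0, -1/2, -149/4, -11, 3]
R3 ← R3 + (15/28)·R2: [0, 0, -615/56, -78/7, 87/28]
R4 ← R4 − (1/70)·R2: [0, 0, -5209/140, -78/7, 193/70]
R5 ← R5 + (8/35)·R2: [0, 0, -94/35, 30/7, 311/35]
R4 ← R4 − (10418/3075)·R3: [0, 0, 0, 27274/1025, -7964/1025]
R5 ← R5 − (752/3075)·R3: [0, 0, 0, 7186/1025, 8329/1025]
R5 ← R5 − (3593/13637)·R4: [0, 0, 0, 0, 138729/13637]
5 nonzero rows, so the 5 vectors span a space of dimension 5.
Since 5 = 5, the vectors are linearly independent.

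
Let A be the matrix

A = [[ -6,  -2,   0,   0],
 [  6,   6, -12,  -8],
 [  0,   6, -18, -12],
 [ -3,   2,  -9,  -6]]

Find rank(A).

2

Row reduce to echelon form.
R2 ← R2 + R1: [0, 4, -12, -8]
R4 ← R4 − (1/2)·R1: [0, 3, -9, -6]
R3 ← R3 − (3/2)·R2: [0, 0, 0, 0]
R4 ← R4 − (3/4)·R2: [0, 0, 0, 0]
Echelon form has 2 nonzero rows, so rank(A) = 2.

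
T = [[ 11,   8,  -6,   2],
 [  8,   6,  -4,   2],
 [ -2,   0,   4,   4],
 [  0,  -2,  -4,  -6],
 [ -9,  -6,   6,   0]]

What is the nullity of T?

2

Row reduce to echelon form.
R2 ← R2 − (8/11)·R1: [0, 2/11, 4/11, 6/11]
R3 ← R3 + (2/11)·R1: [0, 16/11, 32/11, 48/11]
R5 ← R5 + (9/11)·R1: [0, 6/11, 12/11, 18/11]
R3 ← R3 − (8)·R2: [0, 0, 0, 0]
R4 ← R4 + (11)·R2: [0, 0, 0, 0]
R5 ← R5 − (3)·R2: [0, 0, 0, 0]
2 nonzero rows, so rank(T) = 2.
T has 4 columns; by rank–nullity, nullity = 4 − 2 = 2.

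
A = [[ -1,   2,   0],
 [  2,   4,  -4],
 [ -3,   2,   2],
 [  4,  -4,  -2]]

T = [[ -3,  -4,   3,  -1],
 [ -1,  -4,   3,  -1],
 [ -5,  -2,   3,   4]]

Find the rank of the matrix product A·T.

First compute AT:
[[  1,  -4,   3,  -1],
 [ 10, -16,   6, -22],
 [ -3,   0,   3,   9],
 [  2,   4,  -6,  -8]]
Now row reduce the product.
R2 ← R2 − (10)·R1: [0, 24, -24, -12]
R3 ← R3 + (3)·R1: [0, -12, 12, 6]
R4 ← R4 − (2)·R1: [0, 12, -12, -6]
R3 ← R3 + (1/2)·R2: [0, 0, 0, 0]
R4 ← R4 − (1/2)·R2: [0, 0, 0, 0]
2 nonzero rows, so rank(AT) = 2.

2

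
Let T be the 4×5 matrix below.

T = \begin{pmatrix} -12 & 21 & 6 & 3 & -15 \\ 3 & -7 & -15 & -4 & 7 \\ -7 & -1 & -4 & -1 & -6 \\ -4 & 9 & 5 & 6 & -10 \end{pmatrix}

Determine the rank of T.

Row reduce to echelon form.
R2 ← R2 + (1/4)·R1: [0, -7/4, -27/2, -13/4, 13/4]
R3 ← R3 − (7/12)·R1: [0, -53/4, -15/2, -11/4, 11/4]
R4 ← R4 − (1/3)·R1: [0, 2, 3, 5, -5]
R3 ← R3 − (53/7)·R2: [0, 0, 663/7, 153/7, -153/7]
R4 ← R4 + (8/7)·R2: [0, 0, -87/7, 9/7, -9/7]
R4 ← R4 + (29/221)·R3: [0, 0, 0, 54/13, -54/13]
Echelon form has 4 nonzero rows, so rank(T) = 4.

4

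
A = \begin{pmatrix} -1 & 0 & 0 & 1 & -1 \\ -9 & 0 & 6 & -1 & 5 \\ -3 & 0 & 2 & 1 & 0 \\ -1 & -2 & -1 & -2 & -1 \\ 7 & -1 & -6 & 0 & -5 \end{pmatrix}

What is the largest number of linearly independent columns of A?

Row reduce to echelon form.
R2 ← R2 − (9)·R1: [0, 0, 6, -10, 14]
R3 ← R3 − (3)·R1: [0, 0, 2, -2, 3]
R4 ← R4 − R1: [0, -2, -1, -3, 0]
R5 ← R5 + (7)·R1: [0, -1, -6, 7, -12]
Swap R2 ↔ R4
R5 ← R5 − (1/2)·R2: [0, 0, -11/2, 17/2, -12]
R4 ← R4 − (3)·R3: [0, 0, 0, -4, 5]
R5 ← R5 + (11/4)·R3: [0, 0, 0, 3, -15/4]
R5 ← R5 + (3/4)·R4: [0, 0, 0, 0, 0]
Echelon form has 4 nonzero rows, so rank(A) = 4.
The rank gives the maximum number of linearly independent columns: 4.

4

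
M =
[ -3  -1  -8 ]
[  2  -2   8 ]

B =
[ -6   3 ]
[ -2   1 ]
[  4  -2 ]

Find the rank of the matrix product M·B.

1

First compute MB:
[[-12,   6],
 [ 24, -12]]
Now row reduce the product.
R2 ← R2 + (2)·R1: [0, 0]
1 nonzero row, so rank(MB) = 1.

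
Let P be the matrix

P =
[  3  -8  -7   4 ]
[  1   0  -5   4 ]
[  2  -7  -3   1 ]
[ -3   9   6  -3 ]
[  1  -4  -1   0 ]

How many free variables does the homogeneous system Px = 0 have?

Row reduce to echelon form.
R2 ← R2 − (1/3)·R1: [0, 8/3, -8/3, 8/3]
R3 ← R3 − (2/3)·R1: [0, -5/3, 5/3, -5/3]
R4 ← R4 + R1: [0, 1, -1, 1]
R5 ← R5 − (1/3)·R1: [0, -4/3, 4/3, -4/3]
R3 ← R3 + (5/8)·R2: [0, 0, 0, 0]
R4 ← R4 − (3/8)·R2: [0, 0, 0, 0]
R5 ← R5 + (1/2)·R2: [0, 0, 0, 0]
2 nonzero rows, so rank(P) = 2.
P has 4 columns; by rank–nullity, nullity = 4 − 2 = 2.

2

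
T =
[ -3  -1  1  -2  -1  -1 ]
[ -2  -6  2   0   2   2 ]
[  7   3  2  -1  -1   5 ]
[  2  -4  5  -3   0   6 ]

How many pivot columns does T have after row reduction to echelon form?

3

Row reduce to echelon form.
R2 ← R2 − (2/3)·R1: [0, -16/3, 4/3, 4/3, 8/3, 8/3]
R3 ← R3 + (7/3)·R1: [0, 2/3, 13/3, -17/3, -10/3, 8/3]
R4 ← R4 + (2/3)·R1: [0, -14/3, 17/3, -13/3, -2/3, 16/3]
R3 ← R3 + (1/8)·R2: [0, 0, 9/2, -11/2, -3, 3]
R4 ← R4 − (7/8)·R2: [0, 0, 9/2, -11/2, -3, 3]
R4 ← R4 − R3: [0, 0, 0, 0, 0, 0]
Echelon form has 3 nonzero rows, so rank(T) = 3.
Each nonzero row contributes one pivot column: 3 pivot columns.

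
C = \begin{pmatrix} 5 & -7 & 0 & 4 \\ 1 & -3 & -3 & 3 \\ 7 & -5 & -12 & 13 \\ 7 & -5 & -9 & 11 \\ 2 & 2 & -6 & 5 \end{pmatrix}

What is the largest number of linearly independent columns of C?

3

Row reduce to echelon form.
R2 ← R2 − (1/5)·R1: [0, -8/5, -3, 11/5]
R3 ← R3 − (7/5)·R1: [0, 24/5, -12, 37/5]
R4 ← R4 − (7/5)·R1: [0, 24/5, -9, 27/5]
R5 ← R5 − (2/5)·R1: [0, 24/5, -6, 17/5]
R3 ← R3 + (3)·R2: [0, 0, -21, 14]
R4 ← R4 + (3)·R2: [0, 0, -18, 12]
R5 ← R5 + (3)·R2: [0, 0, -15, 10]
R4 ← R4 − (6/7)·R3: [0, 0, 0, 0]
R5 ← R5 − (5/7)·R3: [0, 0, 0, 0]
Echelon form has 3 nonzero rows, so rank(C) = 3.
The rank gives the maximum number of linearly independent columns: 3.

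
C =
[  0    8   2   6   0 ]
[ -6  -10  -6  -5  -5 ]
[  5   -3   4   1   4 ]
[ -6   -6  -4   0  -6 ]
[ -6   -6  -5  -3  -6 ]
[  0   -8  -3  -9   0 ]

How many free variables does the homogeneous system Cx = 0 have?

Row reduce to echelon form.
Swap R1 ↔ R2
R3 ← R3 + (5/6)·R1: [0, -34/3, -1, -19/6, -1/6]
R4 ← R4 − R1: [0, 4, 2, 5, -1]
R5 ← R5 − R1: [0, 4, 1, 2, -1]
R3 ← R3 + (17/12)·R2: [0, 0, 11/6, 16/3, -1/6]
R4 ← R4 − (1/2)·R2: [0, 0, 1, 2, -1]
R5 ← R5 − (1/2)·R2: [0, 0, 0, -1, -1]
R6 ← R6 + R2: [0, 0, -1, -3, 0]
R4 ← R4 − (6/11)·R3: [0, 0, 0, -10/11, -10/11]
R6 ← R6 + (6/11)·R3: [0, 0, 0, -1/11, -1/11]
R5 ← R5 − (11/10)·R4: [0, 0, 0, 0, 0]
R6 ← R6 − (1/10)·R4: [0, 0, 0, 0, 0]
4 nonzero rows, so rank(C) = 4.
C has 5 columns; by rank–nullity, nullity = 5 − 4 = 1.

1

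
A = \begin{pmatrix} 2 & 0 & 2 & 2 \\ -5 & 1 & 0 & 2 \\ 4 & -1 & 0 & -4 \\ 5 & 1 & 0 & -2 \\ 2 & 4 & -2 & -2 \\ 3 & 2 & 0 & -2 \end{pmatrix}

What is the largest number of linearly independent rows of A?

4

Row reduce to echelon form.
R2 ← R2 + (5/2)·R1: [0, 1, 5, 7]
R3 ← R3 − (2)·R1: [0, -1, -4, -8]
R4 ← R4 − (5/2)·R1: [0, 1, -5, -7]
R5 ← R5 − R1: [0, 4, -4, -4]
R6 ← R6 − (3/2)·R1: [0, 2, -3, -5]
R3 ← R3 + R2: [0, 0, 1, -1]
R4 ← R4 − R2: [0, 0, -10, -14]
R5 ← R5 − (4)·R2: [0, 0, -24, -32]
R6 ← R6 − (2)·R2: [0, 0, -13, -19]
R4 ← R4 + (10)·R3: [0, 0, 0, -24]
R5 ← R5 + (24)·R3: [0, 0, 0, -56]
R6 ← R6 + (13)·R3: [0, 0, 0, -32]
R5 ← R5 − (7/3)·R4: [0, 0, 0, 0]
R6 ← R6 − (4/3)·R4: [0, 0, 0, 0]
Echelon form has 4 nonzero rows, so rank(A) = 4.
The rank gives the maximum number of linearly independent rows: 4.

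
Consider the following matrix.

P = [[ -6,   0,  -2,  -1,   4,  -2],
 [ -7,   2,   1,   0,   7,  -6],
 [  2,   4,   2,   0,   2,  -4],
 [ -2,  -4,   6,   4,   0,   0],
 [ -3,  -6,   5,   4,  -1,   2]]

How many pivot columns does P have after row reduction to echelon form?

Row reduce to echelon form.
R2 ← R2 − (7/6)·R1: [0, 2, 10/3, 7/6, 7/3, -11/3]
R3 ← R3 + (1/3)·R1: [0, 4, 4/3, -1/3, 10/3, -14/3]
R4 ← R4 − (1/3)·R1: [0, -4, 20/3, 13/3, -4/3, 2/3]
R5 ← R5 − (1/2)·R1: [0, -6, 6, 9/2, -3, 3]
R3 ← R3 − (2)·R2: [0, 0, -16/3, -8/3, -4/3, 8/3]
R4 ← R4 + (2)·R2: [0, 0, 40/3, 20/3, 10/3, -20/3]
R5 ← R5 + (3)·R2: [0, 0, 16, 8, 4, -8]
R4 ← R4 + (5/2)·R3: [0, 0, 0, 0, 0, 0]
R5 ← R5 + (3)·R3: [0, 0, 0, 0, 0, 0]
Echelon form has 3 nonzero rows, so rank(P) = 3.
Each nonzero row contributes one pivot column: 3 pivot columns.

3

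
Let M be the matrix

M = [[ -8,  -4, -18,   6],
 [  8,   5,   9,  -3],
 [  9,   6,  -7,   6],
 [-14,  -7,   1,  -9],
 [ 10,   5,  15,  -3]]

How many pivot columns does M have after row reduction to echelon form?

3

Row reduce to echelon form.
R2 ← R2 + R1: [0, 1, -9, 3]
R3 ← R3 + (9/8)·R1: [0, 3/2, -109/4, 51/4]
R4 ← R4 − (7/4)·R1: [0, 0, 65/2, -39/2]
R5 ← R5 + (5/4)·R1: [0, 0, -15/2, 9/2]
R3 ← R3 − (3/2)·R2: [0, 0, -55/4, 33/4]
R4 ← R4 + (26/11)·R3: [0, 0, 0, 0]
R5 ← R5 − (6/11)·R3: [0, 0, 0, 0]
Echelon form has 3 nonzero rows, so rank(M) = 3.
Each nonzero row contributes one pivot column: 3 pivot columns.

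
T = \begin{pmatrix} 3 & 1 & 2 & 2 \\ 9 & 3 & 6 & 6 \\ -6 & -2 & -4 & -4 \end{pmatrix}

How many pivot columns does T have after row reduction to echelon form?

Row reduce to echelon form.
R2 ← R2 − (3)·R1: [0, 0, 0, 0]
R3 ← R3 + (2)·R1: [0, 0, 0, 0]
Echelon form has 1 nonzero row, so rank(T) = 1.
Each nonzero row contributes one pivot column: 1 pivot columns.

1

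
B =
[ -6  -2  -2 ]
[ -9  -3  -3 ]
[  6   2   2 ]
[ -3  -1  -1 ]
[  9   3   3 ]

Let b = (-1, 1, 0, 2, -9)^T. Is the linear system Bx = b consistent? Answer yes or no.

no

Row reduce the augmented matrix [B | b].
R2 ← R2 − (3/2)·R1: [0, 0, 0, 5/2]
R3 ← R3 + R1: [0, 0, 0, -1]
R4 ← R4 − (1/2)·R1: [0, 0, 0, 5/2]
R5 ← R5 + (3/2)·R1: [0, 0, 0, -21/2]
R3 ← R3 + (2/5)·R2: [0, 0, 0, 0]
R4 ← R4 − R2: [0, 0, 0, 0]
R5 ← R5 + (21/5)·R2: [0, 0, 0, 0]
The echelon form has 2 nonzero rows; the last pivot sits in the augmented column, so rank(B) = 1 but rank([B|b]) = 2.
Since the ranks differ, the system is inconsistent.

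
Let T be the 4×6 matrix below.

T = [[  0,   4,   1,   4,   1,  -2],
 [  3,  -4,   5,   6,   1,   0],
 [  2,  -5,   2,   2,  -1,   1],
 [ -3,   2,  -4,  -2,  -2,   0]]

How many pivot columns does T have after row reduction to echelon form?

Row reduce to echelon form.
Swap R1 ↔ R2
R3 ← R3 − (2/3)·R1: [0, -7/3, -4/3, -2, -5/3, 1]
R4 ← R4 + R1: [0, -2, 1, 4, -1, 0]
R3 ← R3 + (7/12)·R2: [0, 0, -3/4, 1/3, -13/12, -1/6]
R4 ← R4 + (1/2)·R2: [0, 0, 3/2, 6, -1/2, -1]
R4 ← R4 + (2)·R3: [0, 0, 0, 20/3, -8/3, -4/3]
Echelon form has 4 nonzero rows, so rank(T) = 4.
Each nonzero row contributes one pivot column: 4 pivot columns.

4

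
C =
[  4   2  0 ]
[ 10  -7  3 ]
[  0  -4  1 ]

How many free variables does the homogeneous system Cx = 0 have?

1

Row reduce to echelon form.
R2 ← R2 − (5/2)·R1: [0, -12, 3]
R3 ← R3 − (1/3)·R2: [0, 0, 0]
2 nonzero rows, so rank(C) = 2.
C has 3 columns; by rank–nullity, nullity = 3 − 2 = 1.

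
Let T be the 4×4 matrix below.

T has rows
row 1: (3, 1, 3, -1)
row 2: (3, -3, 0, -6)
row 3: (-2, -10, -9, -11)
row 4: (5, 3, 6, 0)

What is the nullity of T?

Row reduce to echelon form.
R2 ← R2 − R1: [0, -4, -3, -5]
R3 ← R3 + (2/3)·R1: [0, -28/3, -7, -35/3]
R4 ← R4 − (5/3)·R1: [0, 4/3, 1, 5/3]
R3 ← R3 − (7/3)·R2: [0, 0, 0, 0]
R4 ← R4 + (1/3)·R2: [0, 0, 0, 0]
2 nonzero rows, so rank(T) = 2.
T has 4 columns; by rank–nullity, nullity = 4 − 2 = 2.

2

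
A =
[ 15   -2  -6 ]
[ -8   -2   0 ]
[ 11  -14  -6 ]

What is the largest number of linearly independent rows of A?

3

Row reduce to echelon form.
R2 ← R2 + (8/15)·R1: [0, -46/15, -16/5]
R3 ← R3 − (11/15)·R1: [0, -188/15, -8/5]
R3 ← R3 − (94/23)·R2: [0, 0, 264/23]
Echelon form has 3 nonzero rows, so rank(A) = 3.
The rank gives the maximum number of linearly independent rows: 3.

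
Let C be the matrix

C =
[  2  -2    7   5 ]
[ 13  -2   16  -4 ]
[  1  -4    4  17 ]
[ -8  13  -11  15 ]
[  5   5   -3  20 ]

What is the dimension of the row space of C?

4

Row reduce to echelon form.
R2 ← R2 − (13/2)·R1: [0, 11, -59/2, -73/2]
R3 ← R3 − (1/2)·R1: [0, -3, 1/2, 29/2]
R4 ← R4 + (4)·R1: [0, 5, 17, 35]
R5 ← R5 − (5/2)·R1: [0, 10, -41/2, 15/2]
R3 ← R3 + (3/11)·R2: [0, 0, -83/11, 50/11]
R4 ← R4 − (5/11)·R2: [0, 0, 669/22, 1135/22]
R5 ← R5 − (10/11)·R2: [0, 0, 139/22, 895/22]
R4 ← R4 + (669/166)·R3: [0, 0, 0, 11605/166]
R5 ← R5 + (139/166)·R3: [0, 0, 0, 7385/166]
R5 ← R5 − (7/11)·R4: [0, 0, 0, 0]
Echelon form has 4 nonzero rows, so rank(C) = 4.
The row space has dimension equal to the rank: 4.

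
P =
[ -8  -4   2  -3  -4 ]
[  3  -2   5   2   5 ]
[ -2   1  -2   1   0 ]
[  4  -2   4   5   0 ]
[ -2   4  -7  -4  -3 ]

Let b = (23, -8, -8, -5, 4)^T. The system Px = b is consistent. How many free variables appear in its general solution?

Row reduce the augmented matrix [P | b].
R2 ← R2 + (3/8)·R1: [0, -7/2, 23/4, 7/8, 7/2, 5/8]
R3 ← R3 − (1/4)·R1: [0, 2, -5/2, 7/4, 1, -55/4]
R4 ← R4 + (1/2)·R1: [0, -4, 5, 7/2, -2, 13/2]
R5 ← R5 − (1/4)·R1: [0, 5, -15/2, -13/4, -2, -7/4]
R3 ← R3 + (4/7)·R2: [0, 0, 11/14, 9/4, 3, -375/28]
R4 ← R4 − (8/7)·R2: [0, 0, -11/7, 5/2, -6, 81/14]
R5 ← R5 + (10/7)·R2: [0, 0, 5/7, -2, 3, -6/7]
R4 ← R4 + (2)·R3: [0, 0, 0, 7, 0, -21]
R5 ← R5 − (10/11)·R3: [0, 0, 0, -89/22, 3/11, 249/22]
R5 ← R5 + (89/154)·R4: [0, 0, 0, 0, 3/11, -9/11]
The echelon form has 5 nonzero rows, and every pivot lies in the first 5 columns, so rank(P) = rank([P|b]) = 5.
The system is consistent.
Free variables = (unknowns) − (rank) = 5 − 5 = 0.

0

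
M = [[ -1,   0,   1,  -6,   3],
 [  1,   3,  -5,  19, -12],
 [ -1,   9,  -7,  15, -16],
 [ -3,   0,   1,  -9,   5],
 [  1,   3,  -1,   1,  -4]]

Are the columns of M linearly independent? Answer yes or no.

no

Row reduce M to echelon form.
R2 ← R2 + R1: [0, 3, -4, 13, -9]
R3 ← R3 − R1: [0, 9, -8, 21, -19]
R4 ← R4 − (3)·R1: [0, 0, -2, 9, -4]
R5 ← R5 + R1: [0, 3, 0, -5, -1]
R3 ← R3 − (3)·R2: [0, 0, 4, -18, 8]
R5 ← R5 − R2: [0, 0, 4, -18, 8]
R4 ← R4 + (1/2)·R3: [0, 0, 0, 0, 0]
R5 ← R5 − R3: [0, 0, 0, 0, 0]
3 pivots among 5 columns.
Only 3 < 5 pivot columns, so the columns are linearly dependent.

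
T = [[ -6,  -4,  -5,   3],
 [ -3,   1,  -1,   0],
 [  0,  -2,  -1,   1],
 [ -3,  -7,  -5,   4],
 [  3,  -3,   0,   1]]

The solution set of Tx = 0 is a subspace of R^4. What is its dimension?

2

Row reduce to echelon form.
R2 ← R2 − (1/2)·R1: [0, 3, 3/2, -3/2]
R4 ← R4 − (1/2)·R1: [0, -5, -5/2, 5/2]
R5 ← R5 + (1/2)·R1: [0, -5, -5/2, 5/2]
R3 ← R3 + (2/3)·R2: [0, 0, 0, 0]
R4 ← R4 + (5/3)·R2: [0, 0, 0, 0]
R5 ← R5 + (5/3)·R2: [0, 0, 0, 0]
2 nonzero rows, so rank(T) = 2.
T has 4 columns; by rank–nullity, nullity = 4 − 2 = 2.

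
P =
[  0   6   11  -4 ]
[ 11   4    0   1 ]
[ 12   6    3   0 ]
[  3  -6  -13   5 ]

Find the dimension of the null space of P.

2

Row reduce to echelon form.
Swap R1 ↔ R2
R3 ← R3 − (12/11)·R1: [0, 18/11, 3, -12/11]
R4 ← R4 − (3/11)·R1: [0, -78/11, -13, 52/11]
R3 ← R3 − (3/11)·R2: [0, 0, 0, 0]
R4 ← R4 + (13/11)·R2: [0, 0, 0, 0]
2 nonzero rows, so rank(P) = 2.
P has 4 columns; by rank–nullity, nullity = 4 − 2 = 2.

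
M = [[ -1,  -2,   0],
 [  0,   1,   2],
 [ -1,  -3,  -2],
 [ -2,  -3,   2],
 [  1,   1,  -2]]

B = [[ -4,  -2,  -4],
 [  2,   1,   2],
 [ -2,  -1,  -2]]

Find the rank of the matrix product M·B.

First compute MB:
[[  0,   0,   0],
 [ -2,  -1,  -2],
 [  2,   1,   2],
 [ -2,  -1,  -2],
 [  2,   1,   2]]
Now row reduce the product.
Swap R1 ↔ R2
R3 ← R3 + R1: [0, 0, 0]
R4 ← R4 − R1: [0, 0, 0]
R5 ← R5 + R1: [0, 0, 0]
1 nonzero row, so rank(MB) = 1.

1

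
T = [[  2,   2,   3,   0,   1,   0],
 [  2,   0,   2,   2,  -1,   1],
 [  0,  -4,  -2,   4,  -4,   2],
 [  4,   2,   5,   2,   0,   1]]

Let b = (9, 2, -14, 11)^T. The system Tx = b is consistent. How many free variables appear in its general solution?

Row reduce the augmented matrix [T | b].
R2 ← R2 − R1: [0, -2, -1, 2, -2, 1, -7]
R4 ← R4 − (2)·R1: [0, -2, -1, 2, -2, 1, -7]
R3 ← R3 − (2)·R2: [0, 0, 0, 0, 0, 0, 0]
R4 ← R4 − R2: [0, 0, 0, 0, 0, 0, 0]
The echelon form has 2 nonzero rows, and every pivot lies in the first 6 columns, so rank(T) = rank([T|b]) = 2.
The system is consistent.
Free variables = (unknowns) − (rank) = 6 − 2 = 4.

4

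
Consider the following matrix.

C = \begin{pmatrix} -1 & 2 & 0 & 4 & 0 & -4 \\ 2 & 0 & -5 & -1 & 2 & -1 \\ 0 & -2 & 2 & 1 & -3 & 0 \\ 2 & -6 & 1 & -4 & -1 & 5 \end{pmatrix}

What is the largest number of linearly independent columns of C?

4

Row reduce to echelon form.
R2 ← R2 + (2)·R1: [0, 4, -5, 7, 2, -9]
R4 ← R4 + (2)·R1: [0, -2, 1, 4, -1, -3]
R3 ← R3 + (1/2)·R2: [0, 0, -1/2, 9/2, -2, -9/2]
R4 ← R4 + (1/2)·R2: [0, 0, -3/2, 15/2, 0, -15/2]
R4 ← R4 − (3)·R3: [0, 0, 0, -6, 6, 6]
Echelon form has 4 nonzero rows, so rank(C) = 4.
The rank gives the maximum number of linearly independent columns: 4.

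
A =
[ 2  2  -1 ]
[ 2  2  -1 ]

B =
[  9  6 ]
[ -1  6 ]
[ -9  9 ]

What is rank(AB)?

1

First compute AB:
[[ 25,  15],
 [ 25,  15]]
Now row reduce the product.
R2 ← R2 − R1: [0, 0]
1 nonzero row, so rank(AB) = 1.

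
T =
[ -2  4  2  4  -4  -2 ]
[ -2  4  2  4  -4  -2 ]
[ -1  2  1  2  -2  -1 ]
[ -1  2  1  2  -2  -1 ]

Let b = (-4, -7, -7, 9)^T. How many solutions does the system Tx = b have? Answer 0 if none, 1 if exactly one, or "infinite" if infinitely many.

0

Row reduce the augmented matrix [T | b].
R2 ← R2 − R1: [0, 0, 0, 0, 0, 0, -3]
R3 ← R3 − (1/2)·R1: [0, 0, 0, 0, 0, 0, -5]
R4 ← R4 − (1/2)·R1: [0, 0, 0, 0, 0, 0, 11]
R3 ← R3 − (5/3)·R2: [0, 0, 0, 0, 0, 0, 0]
R4 ← R4 + (11/3)·R2: [0, 0, 0, 0, 0, 0, 0]
The echelon form has 2 nonzero rows; the last pivot sits in the augmented column, so rank(T) = 1 but rank([T|b]) = 2.
Since the ranks differ, the system is inconsistent.
It has no solutions.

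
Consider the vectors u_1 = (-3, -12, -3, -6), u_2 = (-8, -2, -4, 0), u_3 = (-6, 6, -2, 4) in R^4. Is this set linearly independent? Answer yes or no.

no

Form the matrix with these vectors as rows and row reduce.
R2 ← R2 − (8/3)·R1: [0, 30, 4, 16]
R3 ← R3 − (2)·R1: [0, 30, 4, 16]
R3 ← R3 − R2: [0, 0, 0, 0]
2 nonzero rows, so the 3 vectors span a space of dimension 2.
Since 2 < 3, the vectors are linearly dependent.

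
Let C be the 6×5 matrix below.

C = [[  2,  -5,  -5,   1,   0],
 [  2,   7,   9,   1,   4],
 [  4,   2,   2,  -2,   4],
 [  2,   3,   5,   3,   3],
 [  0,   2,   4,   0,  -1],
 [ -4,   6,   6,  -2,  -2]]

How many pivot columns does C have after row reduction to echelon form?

4

Row reduce to echelon form.
R2 ← R2 − R1: [0, 12, 14, 0, 4]
R3 ← R3 − (2)·R1: [0, 12, 12, -4, 4]
R4 ← R4 − R1: [0, 8, 10, 2, 3]
R6 ← R6 + (2)·R1: [0, -4, -4, 0, -2]
R3 ← R3 − R2: [0, 0, -2, -4, 0]
R4 ← R4 − (2/3)·R2: [0, 0, 2/3, 2, 1/3]
R5 ← R5 − (1/6)·R2: [0, 0, 5/3, 0, -5/3]
R6 ← R6 + (1/3)·R2: [0, 0, 2/3, 0, -2/3]
R4 ← R4 + (1/3)·R3: [0, 0, 0, 2/3, 1/3]
R5 ← R5 + (5/6)·R3: [0, 0, 0, -10/3, -5/3]
R6 ← R6 + (1/3)·R3: [0, 0, 0, -4/3, -2/3]
R5 ← R5 + (5)·R4: [0, 0, 0, 0, 0]
R6 ← R6 + (2)·R4: [0, 0, 0, 0, 0]
Echelon form has 4 nonzero rows, so rank(C) = 4.
Each nonzero row contributes one pivot column: 4 pivot columns.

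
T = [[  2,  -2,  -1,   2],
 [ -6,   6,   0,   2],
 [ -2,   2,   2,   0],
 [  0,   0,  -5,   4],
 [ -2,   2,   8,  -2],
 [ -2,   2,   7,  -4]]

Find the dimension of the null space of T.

Row reduce to echelon form.
R2 ← R2 + (3)·R1: [0, 0, -3, 8]
R3 ← R3 + R1: [0, 0, 1, 2]
R5 ← R5 + R1: [0, 0, 7, 0]
R6 ← R6 + R1: [0, 0, 6, -2]
R3 ← R3 + (1/3)·R2: [0, 0, 0, 14/3]
R4 ← R4 − (5/3)·R2: [0, 0, 0, -28/3]
R5 ← R5 + (7/3)·R2: [0, 0, 0, 56/3]
R6 ← R6 + (2)·R2: [0, 0, 0, 14]
R4 ← R4 + (2)·R3: [0, 0, 0, 0]
R5 ← R5 − (4)·R3: [0, 0, 0, 0]
R6 ← R6 − (3)·R3: [0, 0, 0, 0]
3 nonzero rows, so rank(T) = 3.
T has 4 columns; by rank–nullity, nullity = 4 − 3 = 1.

1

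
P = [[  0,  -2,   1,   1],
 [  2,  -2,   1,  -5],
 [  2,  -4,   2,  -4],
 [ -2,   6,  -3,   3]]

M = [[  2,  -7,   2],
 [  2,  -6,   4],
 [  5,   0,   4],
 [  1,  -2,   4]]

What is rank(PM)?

2

First compute PM:
[[  2,  10,   0],
 [  0,   8, -20],
 [  2,  18, -20],
 [ -4, -28,  20]]
Now row reduce the product.
R3 ← R3 − R1: [0, 8, -20]
R4 ← R4 + (2)·R1: [0, -8, 20]
R3 ← R3 − R2: [0, 0, 0]
R4 ← R4 + R2: [0, 0, 0]
2 nonzero rows, so rank(PM) = 2.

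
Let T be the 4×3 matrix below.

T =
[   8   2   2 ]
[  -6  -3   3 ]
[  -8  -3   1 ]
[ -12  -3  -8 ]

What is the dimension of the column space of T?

3

Row reduce to echelon form.
R2 ← R2 + (3/4)·R1: [0, -3/2, 9/2]
R3 ← R3 + R1: [0, -1, 3]
R4 ← R4 + (3/2)·R1: [0, 0, -5]
R3 ← R3 − (2/3)·R2: [0, 0, 0]
Swap R3 ↔ R4
Echelon form has 3 nonzero rows, so rank(T) = 3.
The column space has dimension equal to the rank: 3.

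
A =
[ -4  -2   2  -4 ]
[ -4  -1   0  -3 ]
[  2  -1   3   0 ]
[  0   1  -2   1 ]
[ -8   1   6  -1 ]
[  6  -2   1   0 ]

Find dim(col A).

3

Row reduce to echelon form.
R2 ← R2 − R1: [0, 1, -2, 1]
R3 ← R3 + (1/2)·R1: [0, -2, 4, -2]
R5 ← R5 − (2)·R1: [0, 5, 2, 7]
R6 ← R6 + (3/2)·R1: [0, -5, 4, -6]
R3 ← R3 + (2)·R2: [0, 0, 0, 0]
R4 ← R4 − R2: [0, 0, 0, 0]
R5 ← R5 − (5)·R2: [0, 0, 12, 2]
R6 ← R6 + (5)·R2: [0, 0, -6, -1]
Swap R3 ↔ R5
R6 ← R6 + (1/2)·R3: [0, 0, 0, 0]
Echelon form has 3 nonzero rows, so rank(A) = 3.
The column space has dimension equal to the rank: 3.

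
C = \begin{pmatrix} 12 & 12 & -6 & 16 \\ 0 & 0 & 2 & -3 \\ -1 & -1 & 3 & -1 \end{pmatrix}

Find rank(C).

Row reduce to echelon form.
R3 ← R3 + (1/12)·R1: [0, 0, 5/2, 1/3]
R3 ← R3 − (5/4)·R2: [0, 0, 0, 49/12]
Echelon form has 3 nonzero rows, so rank(C) = 3.

3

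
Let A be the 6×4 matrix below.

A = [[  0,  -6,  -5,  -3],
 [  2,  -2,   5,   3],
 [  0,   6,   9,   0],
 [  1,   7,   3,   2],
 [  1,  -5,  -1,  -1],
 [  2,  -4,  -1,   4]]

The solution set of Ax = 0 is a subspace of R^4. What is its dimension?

0

Row reduce to echelon form.
Swap R1 ↔ R2
R4 ← R4 − (1/2)·R1: [0, 8, 1/2, 1/2]
R5 ← R5 − (1/2)·R1: [0, -4, -7/2, -5/2]
R6 ← R6 − R1: [0, -2, -6, 1]
R3 ← R3 + R2: [0, 0, 4, -3]
R4 ← R4 + (4/3)·R2: [0, 0, -37/6, -7/2]
R5 ← R5 − (2/3)·R2: [0, 0, -1/6, -1/2]
R6 ← R6 − (1/3)·R2: [0, 0, -13/3, 2]
R4 ← R4 + (37/24)·R3: [0, 0, 0, -65/8]
R5 ← R5 + (1/24)·R3: [0, 0, 0, -5/8]
R6 ← R6 + (13/12)·R3: [0, 0, 0, -5/4]
R5 ← R5 − (1/13)·R4: [0, 0, 0, 0]
R6 ← R6 − (2/13)·R4: [0, 0, 0, 0]
4 nonzero rows, so rank(A) = 4.
A has 4 columns; by rank–nullity, nullity = 4 − 4 = 0.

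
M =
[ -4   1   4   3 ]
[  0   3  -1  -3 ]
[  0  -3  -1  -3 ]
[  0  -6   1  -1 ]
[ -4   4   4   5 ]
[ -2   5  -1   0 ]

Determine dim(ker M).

Row reduce to echelon form.
R5 ← R5 − R1: [0, 3, 0, 2]
R6 ← R6 − (1/2)·R1: [0, 9/2, -3, -3/2]
R3 ← R3 + R2: [0, 0, -2, -6]
R4 ← R4 + (2)·R2: [0, 0, -1, -7]
R5 ← R5 − R2: [0, 0, 1, 5]
R6 ← R6 − (3/2)·R2: [0, 0, -3/2, 3]
R4 ← R4 − (1/2)·R3: [0, 0, 0, -4]
R5 ← R5 + (1/2)·R3: [0, 0, 0, 2]
R6 ← R6 − (3/4)·R3: [0, 0, 0, 15/2]
R5 ← R5 + (1/2)·R4: [0, 0, 0, 0]
R6 ← R6 + (15/8)·R4: [0, 0, 0, 0]
4 nonzero rows, so rank(M) = 4.
M has 4 columns; by rank–nullity, nullity = 4 − 4 = 0.

0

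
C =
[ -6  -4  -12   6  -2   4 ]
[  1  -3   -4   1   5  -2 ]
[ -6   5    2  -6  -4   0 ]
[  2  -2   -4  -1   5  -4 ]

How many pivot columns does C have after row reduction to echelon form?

Row reduce to echelon form.
R2 ← R2 + (1/6)·R1: [0, -11/3, -6, 2, 14/3, -4/3]
R3 ← R3 − R1: [0, 9, 14, -12, -2, -4]
R4 ← R4 + (1/3)·R1: [0, -10/3, -8, 1, 13/3, -8/3]
R3 ← R3 + (27/11)·R2: [0, 0, -8/11, -78/11, 104/11, -80/11]
R4 ← R4 − (10/11)·R2: [0, 0, -28/11, -9/11, 1/11, -16/11]
R4 ← R4 − (7/2)·R3: [0, 0, 0, 24, -33, 24]
Echelon form has 4 nonzero rows, so rank(C) = 4.
Each nonzero row contributes one pivot column: 4 pivot columns.

4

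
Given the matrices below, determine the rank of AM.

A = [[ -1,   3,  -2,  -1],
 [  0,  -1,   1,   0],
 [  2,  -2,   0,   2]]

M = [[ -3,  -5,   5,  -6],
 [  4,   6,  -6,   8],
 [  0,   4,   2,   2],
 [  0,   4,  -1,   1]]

First compute AM:
[[ 15,  11, -26,  25],
 [ -4,  -2,   8,  -6],
 [-14, -14,  20, -26]]
Now row reduce the product.
R2 ← R2 + (4/15)·R1: [0, 14/15, 16/15, 2/3]
R3 ← R3 + (14/15)·R1: [0, -56/15, -64/15, -8/3]
R3 ← R3 + (4)·R2: [0, 0, 0, 0]
2 nonzero rows, so rank(AM) = 2.

2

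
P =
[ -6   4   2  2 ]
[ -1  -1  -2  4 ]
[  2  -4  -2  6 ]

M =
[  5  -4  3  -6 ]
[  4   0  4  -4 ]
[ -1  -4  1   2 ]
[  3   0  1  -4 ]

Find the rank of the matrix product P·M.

3

First compute PM:
[[-10,  16,   2,  16],
 [  5,  12,  -5, -10],
 [ 14,   0,  -6, -24]]
Now row reduce the product.
R2 ← R2 + (1/2)·R1: [0, 20, -4, -2]
R3 ← R3 + (7/5)·R1: [0, 112/5, -16/5, -8/5]
R3 ← R3 − (28/25)·R2: [0, 0, 32/25, 16/25]
3 nonzero rows, so rank(PM) = 3.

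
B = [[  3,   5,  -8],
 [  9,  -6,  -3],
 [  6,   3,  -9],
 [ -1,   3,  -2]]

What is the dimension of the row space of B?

2

Row reduce to echelon form.
R2 ← R2 − (3)·R1: [0, -21, 21]
R3 ← R3 − (2)·R1: [0, -7, 7]
R4 ← R4 + (1/3)·R1: [0, 14/3, -14/3]
R3 ← R3 − (1/3)·R2: [0, 0, 0]
R4 ← R4 + (2/9)·R2: [0, 0, 0]
Echelon form has 2 nonzero rows, so rank(B) = 2.
The row space has dimension equal to the rank: 2.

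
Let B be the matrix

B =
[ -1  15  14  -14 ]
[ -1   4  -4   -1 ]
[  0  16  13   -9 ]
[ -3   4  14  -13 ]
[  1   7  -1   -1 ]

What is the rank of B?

Row reduce to echelon form.
R2 ← R2 − R1: [0, -11, -18, 13]
R4 ← R4 − (3)·R1: [0, -41, -28, 29]
R5 ← R5 + R1: [0, 22, 13, -15]
R3 ← R3 + (16/11)·R2: [0, 0, -145/11, 109/11]
R4 ← R4 − (41/11)·R2: [0, 0, 430/11, -214/11]
R5 ← R5 + (2)·R2: [0, 0, -23, 11]
R4 ← R4 + (86/29)·R3: [0, 0, 0, 288/29]
R5 ← R5 − (253/145)·R3: [0, 0, 0, -912/145]
R5 ← R5 + (19/30)·R4: [0, 0, 0, 0]
Echelon form has 4 nonzero rows, so rank(B) = 4.

4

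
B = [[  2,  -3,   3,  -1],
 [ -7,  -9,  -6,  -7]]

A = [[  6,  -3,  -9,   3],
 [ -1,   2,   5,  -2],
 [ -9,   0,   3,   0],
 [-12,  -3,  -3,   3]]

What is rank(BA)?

First compute BA:
[[  0,  -9, -21,   9],
 [105,  24,  21, -24]]
Now row reduce the product.
Swap R1 ↔ R2
2 nonzero rows, so rank(BA) = 2.

2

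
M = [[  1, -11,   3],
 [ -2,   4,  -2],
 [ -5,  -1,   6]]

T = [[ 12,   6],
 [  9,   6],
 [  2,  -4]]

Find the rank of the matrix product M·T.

First compute MT:
[[-81, -72],
 [  8,  20],
 [-57, -60]]
Now row reduce the product.
R2 ← R2 + (8/81)·R1: [0, 116/9]
R3 ← R3 − (19/27)·R1: [0, -28/3]
R3 ← R3 + (21/29)·R2: [0, 0]
2 nonzero rows, so rank(MT) = 2.

2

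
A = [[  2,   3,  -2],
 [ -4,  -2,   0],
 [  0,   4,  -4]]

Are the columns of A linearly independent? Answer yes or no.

Row reduce A to echelon form.
R2 ← R2 + (2)·R1: [0, 4, -4]
R3 ← R3 − R2: [0, 0, 0]
2 pivots among 3 columns.
Only 2 < 3 pivot columns, so the columns are linearly dependent.

no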